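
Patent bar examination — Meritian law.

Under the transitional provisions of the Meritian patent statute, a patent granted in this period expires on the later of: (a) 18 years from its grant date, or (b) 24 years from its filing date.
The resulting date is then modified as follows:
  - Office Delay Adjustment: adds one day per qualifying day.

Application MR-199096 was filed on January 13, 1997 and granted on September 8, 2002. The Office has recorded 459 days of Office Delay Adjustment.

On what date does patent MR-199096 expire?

2022-04-17

(a) grant + 18 years → 8 September 2020.
(b) filing + 24 years → 13 January 2021.
Later of the two: 13 January 2021.
Office Delay Adjustment: +459 days → 17 April 2022.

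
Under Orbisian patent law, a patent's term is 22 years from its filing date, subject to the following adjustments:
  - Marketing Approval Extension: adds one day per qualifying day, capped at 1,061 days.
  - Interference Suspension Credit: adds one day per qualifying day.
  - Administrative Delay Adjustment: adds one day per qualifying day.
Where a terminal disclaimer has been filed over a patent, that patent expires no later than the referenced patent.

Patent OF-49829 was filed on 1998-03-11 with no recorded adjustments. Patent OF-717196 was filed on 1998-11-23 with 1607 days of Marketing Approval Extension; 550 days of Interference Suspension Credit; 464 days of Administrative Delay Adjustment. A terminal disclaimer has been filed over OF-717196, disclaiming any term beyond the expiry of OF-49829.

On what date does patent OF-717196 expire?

Natural term of OF-717196:
  Base: filing + 22 years → 23 November 2020.
  Marketing Approval Extension: 1607 days claimed exceeds the 1061-day cap, so +1061 days → 20 October 2023.
  Interference Suspension Credit: +550 days → 22 April 2025.
  Administrative Delay Adjustment: +464 days → 30 July 2026.
Expiry of referenced patent OF-49829:
  Base: filing + 22 years → 11 March 2020.
Terminal disclaimer: OF-717196 expires on the earlier of 30 July 2026 and 11 March 2020.

2020-03-11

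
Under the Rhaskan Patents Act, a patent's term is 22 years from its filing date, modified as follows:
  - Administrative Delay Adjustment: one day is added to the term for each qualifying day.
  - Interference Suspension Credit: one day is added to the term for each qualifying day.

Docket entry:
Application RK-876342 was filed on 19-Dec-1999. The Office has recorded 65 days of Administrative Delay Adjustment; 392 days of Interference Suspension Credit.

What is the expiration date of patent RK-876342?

Base term: filing date + 22 years → 19 December 2021.
Administrative Delay Adjustment: +65 days → 22 February 2022.
Interference Suspension Credit: +392 days → 21 March 2023.

March 21, 2023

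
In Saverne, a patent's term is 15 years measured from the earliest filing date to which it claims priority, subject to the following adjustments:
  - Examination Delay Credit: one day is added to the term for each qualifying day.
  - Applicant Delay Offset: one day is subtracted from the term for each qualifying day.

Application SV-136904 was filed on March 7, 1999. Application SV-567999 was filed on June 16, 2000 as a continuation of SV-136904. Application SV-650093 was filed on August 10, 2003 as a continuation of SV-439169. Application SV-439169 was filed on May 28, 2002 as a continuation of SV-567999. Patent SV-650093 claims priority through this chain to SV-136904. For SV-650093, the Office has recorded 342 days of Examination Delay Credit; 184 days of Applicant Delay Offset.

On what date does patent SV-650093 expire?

Earliest priority filing: 7 March 1999.
Base term: 7 March 1999 + 15 years → 7 March 2014.
Examination Delay Credit: +342 days → 12 February 2015.
Applicant Delay Offset: −184 days → 12 August 2014.

2014-08-12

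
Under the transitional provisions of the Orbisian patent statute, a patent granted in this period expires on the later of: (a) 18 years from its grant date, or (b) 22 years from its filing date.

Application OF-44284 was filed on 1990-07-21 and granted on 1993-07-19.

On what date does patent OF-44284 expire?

(a) grant + 18 years → 19 July 2011.
(b) filing + 22 years → 21 July 2012.
Later of the two: 21 July 2012.

2012-07-21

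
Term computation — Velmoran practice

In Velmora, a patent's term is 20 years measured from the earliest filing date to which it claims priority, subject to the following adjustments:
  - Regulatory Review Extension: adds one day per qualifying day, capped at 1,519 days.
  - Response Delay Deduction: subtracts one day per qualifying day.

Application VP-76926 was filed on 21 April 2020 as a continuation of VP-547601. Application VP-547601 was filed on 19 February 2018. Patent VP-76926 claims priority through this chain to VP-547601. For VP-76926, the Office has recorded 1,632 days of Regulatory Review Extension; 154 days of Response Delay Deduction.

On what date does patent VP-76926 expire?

Earliest priority filing: 19 February 2018.
Base term: 19 February 2018 + 20 years → 19 February 2038.
Regulatory Review Extension: 1632 days claimed exceeds the 1519-day cap, so +1519 days → 18 April 2042.
Response Delay Deduction: −154 days → 15 November 2041.

2041-11-15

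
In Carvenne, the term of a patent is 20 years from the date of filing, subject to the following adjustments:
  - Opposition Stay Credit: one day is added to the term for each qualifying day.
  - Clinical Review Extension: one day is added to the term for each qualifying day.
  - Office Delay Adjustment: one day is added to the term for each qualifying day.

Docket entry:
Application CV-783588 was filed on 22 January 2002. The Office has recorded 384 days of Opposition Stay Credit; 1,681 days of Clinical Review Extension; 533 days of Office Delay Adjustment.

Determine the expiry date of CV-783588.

2029-03-04

Base term: filing date + 20 years → 22 January 2022.
Opposition Stay Credit: +384 days → 10 February 2023.
Clinical Review Extension: +1681 days → 18 September 2027.
Office Delay Adjustment: +533 days → 4 March 2029.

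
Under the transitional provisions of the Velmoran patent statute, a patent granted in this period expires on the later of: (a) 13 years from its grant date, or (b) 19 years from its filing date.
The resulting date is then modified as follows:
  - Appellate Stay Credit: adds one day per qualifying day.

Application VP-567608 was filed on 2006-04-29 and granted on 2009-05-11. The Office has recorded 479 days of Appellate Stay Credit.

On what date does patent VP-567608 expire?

August 21, 2026

(a) grant + 13 years → 11 May 2022.
(b) filing + 19 years → 29 April 2025.
Later of the two: 29 April 2025.
Appellate Stay Credit: +479 days → 21 August 2026.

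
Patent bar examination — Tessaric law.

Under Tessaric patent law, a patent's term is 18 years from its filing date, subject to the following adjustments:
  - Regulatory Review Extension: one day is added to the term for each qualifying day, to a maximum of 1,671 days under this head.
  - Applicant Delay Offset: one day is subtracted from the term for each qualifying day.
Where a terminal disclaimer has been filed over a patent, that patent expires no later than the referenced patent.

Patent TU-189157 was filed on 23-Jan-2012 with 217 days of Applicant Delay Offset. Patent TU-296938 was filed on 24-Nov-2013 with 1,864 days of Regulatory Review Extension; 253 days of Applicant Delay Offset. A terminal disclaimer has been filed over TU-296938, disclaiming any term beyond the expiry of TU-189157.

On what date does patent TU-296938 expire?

Natural term of TU-296938:
  Base: filing + 18 years → 24 November 2031.
  Regulatory Review Extension: 1864 days claimed exceeds the 1671-day cap, so +1671 days → 21 June 2036.
  Applicant Delay Offset: −253 days → 12 October 2035.
Expiry of referenced patent TU-189157:
  Base: filing + 18 years → 23 January 2030.
  Applicant Delay Offset: −217 days → 20 June 2029.
Terminal disclaimer: TU-296938 expires on the earlier of 12 October 2035 and 20 June 2029.

June 20, 2029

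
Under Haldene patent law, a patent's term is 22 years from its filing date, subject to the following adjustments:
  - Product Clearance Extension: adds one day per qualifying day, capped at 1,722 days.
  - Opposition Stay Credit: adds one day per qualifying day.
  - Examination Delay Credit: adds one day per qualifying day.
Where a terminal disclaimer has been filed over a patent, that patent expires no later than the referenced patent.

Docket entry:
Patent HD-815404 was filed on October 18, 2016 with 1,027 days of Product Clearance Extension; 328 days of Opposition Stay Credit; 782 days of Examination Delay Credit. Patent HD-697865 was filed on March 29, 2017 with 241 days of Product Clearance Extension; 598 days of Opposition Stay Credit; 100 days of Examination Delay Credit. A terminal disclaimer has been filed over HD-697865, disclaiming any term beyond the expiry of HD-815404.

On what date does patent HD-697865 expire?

Natural term of HD-697865:
  Base: filing + 22 years → 29 March 2039.
  Product Clearance Extension: 241 days (within the 1722-day cap) → +241 days → 25 November 2039.
  Opposition Stay Credit: +598 days → 15 July 2041.
  Examination Delay Credit: +100 days → 23 October 2041.
Expiry of referenced patent HD-815404:
  Base: filing + 22 years → 18 October 2038.
  Product Clearance Extension: 1027 days (within the 1722-day cap) → +1027 days → 10 August 2041.
  Opposition Stay Credit: +328 days → 4 July 2042.
  Examination Delay Credit: +782 days → 24 August 2044.
Terminal disclaimer: HD-697865 expires on the earlier of 23 October 2041 and 24 August 2044.

2041-10-23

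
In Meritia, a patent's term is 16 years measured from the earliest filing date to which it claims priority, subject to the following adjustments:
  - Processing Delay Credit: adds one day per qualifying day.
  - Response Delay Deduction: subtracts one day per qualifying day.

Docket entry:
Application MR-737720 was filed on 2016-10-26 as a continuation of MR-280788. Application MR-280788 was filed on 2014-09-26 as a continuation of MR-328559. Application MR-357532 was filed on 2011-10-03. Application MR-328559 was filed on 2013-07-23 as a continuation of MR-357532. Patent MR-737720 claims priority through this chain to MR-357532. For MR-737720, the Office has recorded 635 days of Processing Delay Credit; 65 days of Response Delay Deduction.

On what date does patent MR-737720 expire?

Earliest priority filing: 3 October 2011.
Base term: 3 October 2011 + 16 years → 3 October 2027.
Processing Delay Credit: +635 days → 29 June 2029.
Response Delay Deduction: −65 days → 25 April 2029.

2029-04-25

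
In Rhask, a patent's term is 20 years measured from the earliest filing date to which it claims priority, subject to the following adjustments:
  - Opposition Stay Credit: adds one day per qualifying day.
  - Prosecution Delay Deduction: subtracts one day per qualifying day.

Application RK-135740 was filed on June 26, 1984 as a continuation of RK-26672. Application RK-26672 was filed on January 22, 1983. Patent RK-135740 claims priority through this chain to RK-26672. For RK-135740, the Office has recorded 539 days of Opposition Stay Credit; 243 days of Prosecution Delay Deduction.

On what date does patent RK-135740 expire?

Earliest priority filing: 22 January 1983.
Base term: 22 January 1983 + 20 years → 22 January 2003.
Opposition Stay Credit: +539 days → 14 July 2004.
Prosecution Delay Deduction: −243 days → 14 November 2003.

November 14, 2003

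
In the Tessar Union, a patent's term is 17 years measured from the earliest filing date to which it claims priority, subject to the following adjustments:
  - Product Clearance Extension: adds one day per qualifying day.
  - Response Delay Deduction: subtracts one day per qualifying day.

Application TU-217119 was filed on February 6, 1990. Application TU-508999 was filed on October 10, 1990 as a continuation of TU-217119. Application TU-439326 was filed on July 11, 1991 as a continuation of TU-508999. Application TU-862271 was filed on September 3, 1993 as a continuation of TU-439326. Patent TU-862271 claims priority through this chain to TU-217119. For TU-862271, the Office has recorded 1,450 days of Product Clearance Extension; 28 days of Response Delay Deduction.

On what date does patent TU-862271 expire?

2010-12-29

Earliest priority filing: 6 February 1990.
Base term: 6 February 1990 + 17 years → 6 February 2007.
Product Clearance Extension: +1450 days → 26 January 2011.
Response Delay Deduction: −28 days → 29 December 2010.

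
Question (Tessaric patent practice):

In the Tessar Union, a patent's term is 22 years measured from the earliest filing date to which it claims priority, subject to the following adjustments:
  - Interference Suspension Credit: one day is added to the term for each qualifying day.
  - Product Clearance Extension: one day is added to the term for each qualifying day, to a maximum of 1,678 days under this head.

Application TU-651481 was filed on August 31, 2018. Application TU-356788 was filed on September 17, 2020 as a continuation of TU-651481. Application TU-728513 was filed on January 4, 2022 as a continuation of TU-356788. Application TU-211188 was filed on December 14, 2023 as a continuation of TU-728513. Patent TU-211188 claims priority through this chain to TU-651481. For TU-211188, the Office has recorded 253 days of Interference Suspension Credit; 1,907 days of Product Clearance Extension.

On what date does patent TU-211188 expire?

Earliest priority filing: 31 August 2018.
Base term: 31 August 2018 + 22 years → 31 August 2040.
Interference Suspension Credit: +253 days → 11 May 2041.
Product Clearance Extension: 1907 days claimed exceeds the 1678-day cap, so +1678 days → 14 December 2045.

December 14, 2045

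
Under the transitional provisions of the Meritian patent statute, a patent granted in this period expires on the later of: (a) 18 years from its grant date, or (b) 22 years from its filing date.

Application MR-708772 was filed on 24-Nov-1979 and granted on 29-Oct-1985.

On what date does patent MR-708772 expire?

October 29, 2003

(a) grant + 18 years → 29 October 2003.
(b) filing + 22 years → 24 November 2001.
Later of the two: 29 October 2003.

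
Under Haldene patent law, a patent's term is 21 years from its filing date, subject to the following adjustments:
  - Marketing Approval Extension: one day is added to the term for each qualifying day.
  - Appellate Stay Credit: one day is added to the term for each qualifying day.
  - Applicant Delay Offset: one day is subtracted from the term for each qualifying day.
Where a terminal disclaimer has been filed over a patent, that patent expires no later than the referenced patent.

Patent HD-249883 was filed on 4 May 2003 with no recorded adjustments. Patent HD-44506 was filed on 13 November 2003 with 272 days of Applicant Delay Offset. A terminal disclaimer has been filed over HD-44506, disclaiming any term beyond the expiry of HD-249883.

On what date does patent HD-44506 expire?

February 15, 2024

Natural term of HD-44506:
  Base: filing + 21 years → 13 November 2024.
  Applicant Delay Offset: −272 days → 15 February 2024.
Expiry of referenced patent HD-249883:
  Base: filing + 21 years → 4 May 2024.
Terminal disclaimer: HD-44506 expires on the earlier of 15 February 2024 and 4 May 2024.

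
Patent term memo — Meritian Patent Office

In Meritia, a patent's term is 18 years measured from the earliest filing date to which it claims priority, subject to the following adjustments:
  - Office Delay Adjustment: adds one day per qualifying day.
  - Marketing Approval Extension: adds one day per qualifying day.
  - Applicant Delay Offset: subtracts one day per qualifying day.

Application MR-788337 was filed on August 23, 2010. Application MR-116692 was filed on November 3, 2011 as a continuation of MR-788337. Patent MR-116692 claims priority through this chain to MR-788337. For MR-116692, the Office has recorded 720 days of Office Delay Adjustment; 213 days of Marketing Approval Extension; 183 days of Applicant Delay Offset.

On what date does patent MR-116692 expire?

2030-09-12

Earliest priority filing: 23 August 2010.
Base term: 23 August 2010 + 18 years → 23 August 2028.
Office Delay Adjustment: +720 days → 13 August 2030.
Marketing Approval Extension: +213 days → 14 March 2031.
Applicant Delay Offset: −183 days → 12 September 2030.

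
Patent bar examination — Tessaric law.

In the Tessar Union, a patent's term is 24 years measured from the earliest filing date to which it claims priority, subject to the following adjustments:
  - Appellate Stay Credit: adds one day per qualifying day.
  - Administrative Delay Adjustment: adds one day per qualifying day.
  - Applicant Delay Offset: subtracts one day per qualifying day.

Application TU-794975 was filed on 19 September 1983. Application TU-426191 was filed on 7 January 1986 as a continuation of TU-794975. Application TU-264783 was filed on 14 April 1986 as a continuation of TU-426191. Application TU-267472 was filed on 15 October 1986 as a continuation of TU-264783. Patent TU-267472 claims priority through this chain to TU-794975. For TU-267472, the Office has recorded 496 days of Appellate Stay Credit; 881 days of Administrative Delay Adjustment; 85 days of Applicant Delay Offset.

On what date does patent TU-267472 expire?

April 3, 2011

Earliest priority filing: 19 September 1983.
Base term: 19 September 1983 + 24 years → 19 September 2007.
Appellate Stay Credit: +496 days → 27 January 2009.
Administrative Delay Adjustment: +881 days → 27 June 2011.
Applicant Delay Offset: −85 days → 3 April 2011.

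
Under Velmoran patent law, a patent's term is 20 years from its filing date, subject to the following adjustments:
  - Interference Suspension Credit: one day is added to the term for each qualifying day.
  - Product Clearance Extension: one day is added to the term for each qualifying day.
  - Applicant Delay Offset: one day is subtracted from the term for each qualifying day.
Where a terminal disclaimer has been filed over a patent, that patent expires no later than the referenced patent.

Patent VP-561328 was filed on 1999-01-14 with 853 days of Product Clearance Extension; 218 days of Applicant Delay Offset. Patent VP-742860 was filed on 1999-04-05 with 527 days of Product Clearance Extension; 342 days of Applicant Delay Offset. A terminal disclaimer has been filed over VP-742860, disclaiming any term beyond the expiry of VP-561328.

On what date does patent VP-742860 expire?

2019-10-07

Natural term of VP-742860:
  Base: filing + 20 years → 5 April 2019.
  Product Clearance Extension: +527 days → 13 September 2020.
  Applicant Delay Offset: −342 days → 7 October 2019.
Expiry of referenced patent VP-561328:
  Base: filing + 20 years → 14 January 2019.
  Product Clearance Extension: +853 days → 16 May 2021.
  Applicant Delay Offset: −218 days → 10 October 2020.
Terminal disclaimer: VP-742860 expires on the earlier of 7 October 2019 and 10 October 2020.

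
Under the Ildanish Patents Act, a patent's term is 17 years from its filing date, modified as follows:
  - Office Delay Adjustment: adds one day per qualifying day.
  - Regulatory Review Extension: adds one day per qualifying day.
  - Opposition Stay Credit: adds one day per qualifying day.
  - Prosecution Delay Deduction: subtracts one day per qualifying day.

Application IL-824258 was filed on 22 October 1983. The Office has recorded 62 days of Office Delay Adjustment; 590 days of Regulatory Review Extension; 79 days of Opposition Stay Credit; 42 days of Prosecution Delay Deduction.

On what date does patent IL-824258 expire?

Base term: filing date + 17 years → 22 October 2000.
Office Delay Adjustment: +62 days → 23 December 2000.
Regulatory Review Extension: +590 days → 5 August 2002.
Opposition Stay Credit: +79 days → 23 October 2002.
Prosecution Delay Deduction: −42 days → 11 September 2002.

September 11, 2002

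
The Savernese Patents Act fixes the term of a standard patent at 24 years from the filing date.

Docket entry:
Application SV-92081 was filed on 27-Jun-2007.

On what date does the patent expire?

2031-06-27

Filing date + 24 years → 27 June 2031.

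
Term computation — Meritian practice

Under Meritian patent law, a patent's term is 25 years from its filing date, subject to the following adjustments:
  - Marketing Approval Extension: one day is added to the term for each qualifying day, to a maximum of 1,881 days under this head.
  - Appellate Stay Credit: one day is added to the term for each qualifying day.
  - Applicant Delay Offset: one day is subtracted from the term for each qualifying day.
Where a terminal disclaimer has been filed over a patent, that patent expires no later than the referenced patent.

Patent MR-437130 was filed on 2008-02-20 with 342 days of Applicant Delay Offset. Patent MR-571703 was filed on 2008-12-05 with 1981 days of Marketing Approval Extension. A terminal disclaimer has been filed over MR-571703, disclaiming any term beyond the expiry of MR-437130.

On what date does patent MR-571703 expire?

Natural term of MR-571703:
  Base: filing + 25 years → 5 December 2033.
  Marketing Approval Extension: 1981 days claimed exceeds the 1881-day cap, so +1881 days → 29 January 2039.
Expiry of referenced patent MR-437130:
  Base: filing + 25 years → 20 February 2033.
  Applicant Delay Offset: −342 days → 15 March 2032.
Terminal disclaimer: MR-571703 expires on the earlier of 29 January 2039 and 15 March 2032.

2032-03-15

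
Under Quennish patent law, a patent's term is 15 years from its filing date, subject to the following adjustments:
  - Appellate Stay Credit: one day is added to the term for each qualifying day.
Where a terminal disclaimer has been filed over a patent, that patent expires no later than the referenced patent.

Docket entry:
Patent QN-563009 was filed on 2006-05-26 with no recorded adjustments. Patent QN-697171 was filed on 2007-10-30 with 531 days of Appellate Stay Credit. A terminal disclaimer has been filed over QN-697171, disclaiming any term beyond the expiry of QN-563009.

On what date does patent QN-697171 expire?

May 26, 2021

Natural term of QN-697171:
  Base: filing + 15 years → 30 October 2022.
  Appellate Stay Credit: +531 days → 13 April 2024.
Expiry of referenced patent QN-563009:
  Base: filing + 15 years → 26 May 2021.
Terminal disclaimer: QN-697171 expires on the earlier of 13 April 2024 and 26 May 2021.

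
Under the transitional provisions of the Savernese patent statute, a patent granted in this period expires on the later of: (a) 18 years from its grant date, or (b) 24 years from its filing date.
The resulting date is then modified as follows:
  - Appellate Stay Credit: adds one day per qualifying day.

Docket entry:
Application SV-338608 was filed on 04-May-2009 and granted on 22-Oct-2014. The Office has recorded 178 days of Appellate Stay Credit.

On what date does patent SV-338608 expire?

October 29, 2033

(a) grant + 18 years → 22 October 2032.
(b) filing + 24 years → 4 May 2033.
Later of the two: 4 May 2033.
Appellate Stay Credit: +178 days → 29 October 2033.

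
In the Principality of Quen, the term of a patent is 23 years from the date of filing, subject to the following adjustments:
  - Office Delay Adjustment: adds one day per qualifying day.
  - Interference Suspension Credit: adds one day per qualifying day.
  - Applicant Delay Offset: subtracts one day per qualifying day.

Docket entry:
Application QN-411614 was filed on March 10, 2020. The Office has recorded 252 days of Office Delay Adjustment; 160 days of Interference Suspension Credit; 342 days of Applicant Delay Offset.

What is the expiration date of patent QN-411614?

Base term: filing date + 23 years → 10 March 2043.
Office Delay Adjustment: +252 days → 17 November 2043.
Interference Suspension Credit: +160 days → 25 April 2044.
Applicant Delay Offset: −342 days → 19 May 2043.

May 19, 2043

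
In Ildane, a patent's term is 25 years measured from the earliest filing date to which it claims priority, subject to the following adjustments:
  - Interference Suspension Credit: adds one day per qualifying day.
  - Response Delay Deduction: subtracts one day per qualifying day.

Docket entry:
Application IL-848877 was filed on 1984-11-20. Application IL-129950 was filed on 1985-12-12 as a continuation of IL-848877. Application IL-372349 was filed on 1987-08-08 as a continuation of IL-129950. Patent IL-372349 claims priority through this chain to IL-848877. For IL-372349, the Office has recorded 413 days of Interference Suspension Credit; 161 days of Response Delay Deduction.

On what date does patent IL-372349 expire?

Earliest priority filing: 20 November 1984.
Base term: 20 November 1984 + 25 years → 20 November 2009.
Interference Suspension Credit: +413 days → 7 January 2011.
Response Delay Deduction: −161 days → 30 July 2010.

2010-07-30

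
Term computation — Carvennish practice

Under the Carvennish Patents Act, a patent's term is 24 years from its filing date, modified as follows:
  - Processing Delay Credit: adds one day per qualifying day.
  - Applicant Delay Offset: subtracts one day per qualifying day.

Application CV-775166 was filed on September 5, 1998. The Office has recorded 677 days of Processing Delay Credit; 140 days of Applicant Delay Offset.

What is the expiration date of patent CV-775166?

February 24, 2024

Base term: filing date + 24 years → 5 September 2022.
Processing Delay Credit: +677 days → 13 July 2024.
Applicant Delay Offset: −140 days → 24 February 2024.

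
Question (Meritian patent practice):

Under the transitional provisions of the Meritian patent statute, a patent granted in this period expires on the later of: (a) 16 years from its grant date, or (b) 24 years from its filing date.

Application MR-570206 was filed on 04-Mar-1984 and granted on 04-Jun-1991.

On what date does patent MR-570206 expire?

(a) grant + 16 years → 4 June 2007.
(b) filing + 24 years → 4 March 2008.
Later of the two: 4 March 2008.

2008-03-04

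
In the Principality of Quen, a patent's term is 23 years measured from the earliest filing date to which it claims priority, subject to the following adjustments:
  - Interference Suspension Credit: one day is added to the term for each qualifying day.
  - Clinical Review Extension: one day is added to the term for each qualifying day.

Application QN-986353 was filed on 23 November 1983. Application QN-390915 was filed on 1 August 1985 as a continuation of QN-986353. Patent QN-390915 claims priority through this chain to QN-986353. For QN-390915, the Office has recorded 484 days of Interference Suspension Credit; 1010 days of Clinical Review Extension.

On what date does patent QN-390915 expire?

Earliest priority filing: 23 November 1983.
Base term: 23 November 1983 + 23 years → 23 November 2006.
Interference Suspension Credit: +484 days → 21 March 2008.
Clinical Review Extension: +1010 days → 26 December 2010.

2010-12-26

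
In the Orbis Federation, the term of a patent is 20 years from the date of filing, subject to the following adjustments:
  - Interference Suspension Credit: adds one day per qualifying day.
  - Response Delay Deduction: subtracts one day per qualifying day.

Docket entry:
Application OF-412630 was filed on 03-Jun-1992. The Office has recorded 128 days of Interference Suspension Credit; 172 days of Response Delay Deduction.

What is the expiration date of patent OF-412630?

April 20, 2012

Base term: filing date + 20 years → 3 June 2012.
Interference Suspension Credit: +128 days → 9 October 2012.
Response Delay Deduction: −172 days → 20 April 2012.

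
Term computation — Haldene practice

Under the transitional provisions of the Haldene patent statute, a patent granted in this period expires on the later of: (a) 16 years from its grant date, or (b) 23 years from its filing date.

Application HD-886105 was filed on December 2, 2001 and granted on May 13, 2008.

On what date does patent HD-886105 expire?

(a) grant + 16 years → 13 May 2024.
(b) filing + 23 years → 2 December 2024.
Later of the two: 2 December 2024.

December 2, 2024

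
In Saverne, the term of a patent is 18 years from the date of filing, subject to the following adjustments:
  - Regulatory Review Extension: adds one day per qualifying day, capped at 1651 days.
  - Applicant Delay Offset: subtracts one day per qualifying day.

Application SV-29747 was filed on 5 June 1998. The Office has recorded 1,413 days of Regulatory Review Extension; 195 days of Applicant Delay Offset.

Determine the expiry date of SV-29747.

2019-10-06

Base term: filing date + 18 years → 5 June 2016.
Regulatory Review Extension: 1413 days (within the 1651-day cap) → +1413 days → 18 April 2020.
Applicant Delay Offset: −195 days → 6 October 2019.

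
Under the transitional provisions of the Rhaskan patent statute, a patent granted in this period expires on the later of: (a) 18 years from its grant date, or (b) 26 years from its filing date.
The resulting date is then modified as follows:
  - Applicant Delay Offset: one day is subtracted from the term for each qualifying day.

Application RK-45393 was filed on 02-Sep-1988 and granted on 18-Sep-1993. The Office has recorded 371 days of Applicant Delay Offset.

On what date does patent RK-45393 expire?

2013-08-27

(a) grant + 18 years → 18 September 2011.
(b) filing + 26 years → 2 September 2014.
Later of the two: 2 September 2014.
Applicant Delay Offset: −371 days → 27 August 2013.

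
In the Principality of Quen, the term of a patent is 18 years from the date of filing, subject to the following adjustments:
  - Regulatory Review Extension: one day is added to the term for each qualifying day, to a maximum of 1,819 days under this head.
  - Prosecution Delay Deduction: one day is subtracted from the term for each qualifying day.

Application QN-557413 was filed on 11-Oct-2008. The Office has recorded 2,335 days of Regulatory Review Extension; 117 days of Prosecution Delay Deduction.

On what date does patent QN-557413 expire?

Base term: filing date + 18 years → 11 October 2026.
Regulatory Review Extension: 2335 days claimed exceeds the 1819-day cap, so +1819 days → 4 October 2031.
Prosecution Delay Deduction: −117 days → 9 June 2031.

2031-06-09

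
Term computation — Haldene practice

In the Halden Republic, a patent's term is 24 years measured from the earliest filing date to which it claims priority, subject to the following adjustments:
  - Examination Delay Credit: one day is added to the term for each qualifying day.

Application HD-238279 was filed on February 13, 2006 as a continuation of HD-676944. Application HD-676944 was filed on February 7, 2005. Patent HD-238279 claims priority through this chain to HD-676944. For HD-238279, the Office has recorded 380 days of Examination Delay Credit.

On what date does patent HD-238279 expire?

2030-02-22

Earliest priority filing: 7 February 2005.
Base term: 7 February 2005 + 24 years → 7 February 2029.
Examination Delay Credit: +380 days → 22 February 2030.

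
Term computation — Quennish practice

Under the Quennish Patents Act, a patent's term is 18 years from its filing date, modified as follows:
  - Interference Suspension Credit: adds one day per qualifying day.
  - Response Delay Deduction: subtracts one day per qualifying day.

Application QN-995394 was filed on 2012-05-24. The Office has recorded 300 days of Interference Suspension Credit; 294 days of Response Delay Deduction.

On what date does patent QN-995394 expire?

2030-05-30

Base term: filing date + 18 years → 24 May 2030.
Interference Suspension Credit: +300 days → 20 March 2031.
Response Delay Deduction: −294 days → 30 May 2030.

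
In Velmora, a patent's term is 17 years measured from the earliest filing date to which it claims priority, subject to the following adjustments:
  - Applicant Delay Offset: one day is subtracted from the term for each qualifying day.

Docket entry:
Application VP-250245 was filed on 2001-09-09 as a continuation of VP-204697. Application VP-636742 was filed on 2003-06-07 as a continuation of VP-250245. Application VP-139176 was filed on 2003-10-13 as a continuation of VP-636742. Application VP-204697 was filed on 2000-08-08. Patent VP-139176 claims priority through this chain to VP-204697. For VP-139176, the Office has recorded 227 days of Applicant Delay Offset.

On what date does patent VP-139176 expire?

Earliest priority filing: 8 August 2000.
Base term: 8 August 2000 + 17 years → 8 August 2017.
Applicant Delay Offset: −227 days → 24 December 2016.

2016-12-24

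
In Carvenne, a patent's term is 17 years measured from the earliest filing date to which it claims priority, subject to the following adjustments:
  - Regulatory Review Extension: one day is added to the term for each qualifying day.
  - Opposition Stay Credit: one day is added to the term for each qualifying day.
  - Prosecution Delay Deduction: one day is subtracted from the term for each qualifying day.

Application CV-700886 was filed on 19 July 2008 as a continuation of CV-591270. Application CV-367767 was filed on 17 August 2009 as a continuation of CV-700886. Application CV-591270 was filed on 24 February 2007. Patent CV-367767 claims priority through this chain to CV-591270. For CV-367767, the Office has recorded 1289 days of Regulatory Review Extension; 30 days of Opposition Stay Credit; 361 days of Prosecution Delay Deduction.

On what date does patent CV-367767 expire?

Earliest priority filing: 24 February 2007.
Base term: 24 February 2007 + 17 years → 24 February 2024.
Regulatory Review Extension: +1289 days → 5 September 2027.
Opposition Stay Credit: +30 days → 5 October 2027.
Prosecution Delay Deduction: −361 days → 9 October 2026.

2026-10-09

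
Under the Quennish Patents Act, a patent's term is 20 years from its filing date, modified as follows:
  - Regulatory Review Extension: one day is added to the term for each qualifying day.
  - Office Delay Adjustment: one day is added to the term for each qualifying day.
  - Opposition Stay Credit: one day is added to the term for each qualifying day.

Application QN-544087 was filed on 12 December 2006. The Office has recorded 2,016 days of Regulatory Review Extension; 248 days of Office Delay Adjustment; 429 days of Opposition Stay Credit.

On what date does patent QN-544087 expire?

Base term: filing date + 20 years → 12 December 2026.
Regulatory Review Extension: +2016 days → 19 June 2032.
Office Delay Adjustment: +248 days → 22 February 2033.
Opposition Stay Credit: +429 days → 27 April 2034.

April 27, 2034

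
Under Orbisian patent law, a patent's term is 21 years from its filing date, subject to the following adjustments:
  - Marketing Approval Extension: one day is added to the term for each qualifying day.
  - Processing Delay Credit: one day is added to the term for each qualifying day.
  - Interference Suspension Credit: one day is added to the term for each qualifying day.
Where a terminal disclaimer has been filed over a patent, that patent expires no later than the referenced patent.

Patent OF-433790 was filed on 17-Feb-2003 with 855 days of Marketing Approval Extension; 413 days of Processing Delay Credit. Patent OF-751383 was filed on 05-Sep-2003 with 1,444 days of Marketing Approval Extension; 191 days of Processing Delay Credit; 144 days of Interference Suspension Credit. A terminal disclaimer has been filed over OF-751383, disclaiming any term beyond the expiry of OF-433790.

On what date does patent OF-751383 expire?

Natural term of OF-751383:
  Base: filing + 21 years → 5 September 2024.
  Marketing Approval Extension: +1444 days → 19 August 2028.
  Processing Delay Credit: +191 days → 26 February 2029.
  Interference Suspension Credit: +144 days → 20 July 2029.
Expiry of referenced patent OF-433790:
  Base: filing + 21 years → 17 February 2024.
  Marketing Approval Extension: +855 days → 21 June 2026.
  Processing Delay Credit: +413 days → 8 August 2027.
Terminal disclaimer: OF-751383 expires on the earlier of 20 July 2029 and 8 August 2027.

August 8, 2027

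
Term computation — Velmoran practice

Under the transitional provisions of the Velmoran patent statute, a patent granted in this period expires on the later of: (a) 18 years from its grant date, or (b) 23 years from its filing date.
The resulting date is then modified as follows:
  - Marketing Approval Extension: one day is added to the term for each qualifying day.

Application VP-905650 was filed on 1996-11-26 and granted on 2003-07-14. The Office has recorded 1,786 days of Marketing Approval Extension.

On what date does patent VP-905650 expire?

(a) grant + 18 years → 14 July 2021.
(b) filing + 23 years → 26 November 2019.
Later of the two: 14 July 2021.
Marketing Approval Extension: +1786 days → 4 June 2026.

June 4, 2026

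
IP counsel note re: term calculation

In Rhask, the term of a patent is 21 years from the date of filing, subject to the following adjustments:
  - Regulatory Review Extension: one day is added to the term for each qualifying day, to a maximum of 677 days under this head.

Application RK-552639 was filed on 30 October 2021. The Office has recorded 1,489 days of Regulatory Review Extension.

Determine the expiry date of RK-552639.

Base term: filing date + 21 years → 30 October 2042.
Regulatory Review Extension: 1489 days claimed exceeds the 677-day cap, so +677 days → 6 September 2044.

2044-09-06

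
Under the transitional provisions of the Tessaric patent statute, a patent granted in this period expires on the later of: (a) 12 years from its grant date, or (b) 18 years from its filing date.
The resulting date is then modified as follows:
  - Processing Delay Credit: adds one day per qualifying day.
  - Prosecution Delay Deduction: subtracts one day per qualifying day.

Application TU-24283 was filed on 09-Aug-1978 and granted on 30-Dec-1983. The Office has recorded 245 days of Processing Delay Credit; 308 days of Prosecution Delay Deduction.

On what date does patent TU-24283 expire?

June 7, 1996

(a) grant + 12 years → 30 December 1995.
(b) filing + 18 years → 9 August 1996.
Later of the two: 9 August 1996.
Processing Delay Credit: +245 days → 11 April 1997.
Prosecution Delay Deduction: −308 days → 7 June 1996.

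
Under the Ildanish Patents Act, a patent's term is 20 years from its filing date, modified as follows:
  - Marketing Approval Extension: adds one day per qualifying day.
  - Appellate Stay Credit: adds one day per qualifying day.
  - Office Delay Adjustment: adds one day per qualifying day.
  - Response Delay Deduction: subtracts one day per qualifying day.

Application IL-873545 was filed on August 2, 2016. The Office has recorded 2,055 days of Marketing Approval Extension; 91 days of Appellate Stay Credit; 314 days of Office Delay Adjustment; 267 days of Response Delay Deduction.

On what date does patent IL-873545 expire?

2042-08-04

Base term: filing date + 20 years → 2 August 2036.
Marketing Approval Extension: +2055 days → 19 March 2042.
Appellate Stay Credit: +91 days → 18 June 2042.
Office Delay Adjustment: +314 days → 28 April 2043.
Response Delay Deduction: −267 days → 4 August 2042.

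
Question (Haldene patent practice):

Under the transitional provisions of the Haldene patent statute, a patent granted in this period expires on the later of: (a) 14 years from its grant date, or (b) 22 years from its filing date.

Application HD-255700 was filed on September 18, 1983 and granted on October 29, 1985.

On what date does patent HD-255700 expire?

September 18, 2005

(a) grant + 14 years → 29 October 1999.
(b) filing + 22 years → 18 September 2005.
Later of the two: 18 September 2005.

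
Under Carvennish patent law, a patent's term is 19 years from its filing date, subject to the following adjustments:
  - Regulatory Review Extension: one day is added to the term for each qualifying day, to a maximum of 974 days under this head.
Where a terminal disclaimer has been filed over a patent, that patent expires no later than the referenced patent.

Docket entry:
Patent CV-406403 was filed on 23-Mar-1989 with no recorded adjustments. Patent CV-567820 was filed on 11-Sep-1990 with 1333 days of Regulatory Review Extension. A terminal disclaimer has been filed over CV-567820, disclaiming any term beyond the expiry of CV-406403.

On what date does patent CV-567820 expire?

March 23, 2008

Natural term of CV-567820:
  Base: filing + 19 years → 11 September 2009.
  Regulatory Review Extension: 1333 days claimed exceeds the 974-day cap, so +974 days → 12 May 2012.
Expiry of referenced patent CV-406403:
  Base: filing + 19 years → 23 March 2008.
Terminal disclaimer: CV-567820 expires on the earlier of 12 May 2012 and 23 March 2008.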